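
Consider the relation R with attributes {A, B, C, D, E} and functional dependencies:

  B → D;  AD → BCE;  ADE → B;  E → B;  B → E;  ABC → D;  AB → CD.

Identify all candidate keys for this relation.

{A, B}⁺: B→D adds D; AD→BCE adds C, E → {A, B, C, D, E}. Minimal: {B}⁺ = {B, D, E}; {A}⁺ = {A} — none reach the full schema.
{A, D}⁺: AD→BCE adds B, C, E → {A, B, C, D, E}. Minimal: {D}⁺ = {D}; {A}⁺ = {A} — none reach the full schema.
{A, E}⁺: E→B adds B; AB→CD adds C, D → {A, B, C, D, E}. Minimal: {E}⁺ = {B, D, E}; {A}⁺ = {A} — none reach the full schema.
Any other superkey contains one of these as a subset, so there are no further candidate keys.

{A, B}; {A, D}; {A, E}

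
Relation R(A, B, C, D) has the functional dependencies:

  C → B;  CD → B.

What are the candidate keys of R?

Attributes A, C, D never appear on any right-hand side, so every candidate key must contain {A, C, D}.
{A, C, D}⁺ = {A, B, C, D}, which is all of the schema, so {A, C, D} is the only candidate key.

{A, C, D}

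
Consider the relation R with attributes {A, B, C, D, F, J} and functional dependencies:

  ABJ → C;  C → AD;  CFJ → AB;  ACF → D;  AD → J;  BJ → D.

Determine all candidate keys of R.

{C, F}; {A, B, D, F}; {A, B, F, J}

Attribute F never appears on the right-hand side of any dependency, so F must belong to every candidate key.
{F}⁺ = {F}, which is not all of the schema, so we must add further attributes.
{C, F}⁺: C→AD adds A, D; AD→J adds J; CFJ→AB adds B → {A, B, C, D, F, J}. Minimal: {F}⁺ = {F}; {C}⁺ = {A, C, D, J} — none reach the full schema.
{A, B, D, F}⁺: AD→J adds J; ABJ→C adds C → {A, B, C, D, F, J}. Minimal: {B, D, F}⁺ = {B, D, F}; {A, D, F}⁺ = {A, D, F, J}; {A, B, F}⁺ = {A, B, F}; … — none reach the full schema.
{A, B, F, J}⁺: ABJ→C adds C; C→AD adds D → {A, B, C, D, F, J}. Minimal: {B, F, J}⁺ = {B, D, F, J}; {A, F, J}⁺ = {A, F, J}; {A, B, J}⁺ = {A, B, C, D, J}; … — none reach the full schema.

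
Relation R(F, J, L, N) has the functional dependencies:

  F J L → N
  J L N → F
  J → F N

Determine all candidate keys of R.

Attributes J, L never appear on any right-hand side, so every candidate key must contain {J, L}.
{J, L}⁺ = {F, J, L, N}, which is all of the schema, so {J, L} is the only candidate key.

(J, L)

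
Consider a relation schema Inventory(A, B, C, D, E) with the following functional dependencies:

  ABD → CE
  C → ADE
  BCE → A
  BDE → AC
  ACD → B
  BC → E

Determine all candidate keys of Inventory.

(C), (A, B, D), (B, D, E)

{C}⁺: C→ADE adds A, D, E; ACD→B adds B → {A, B, C, D, E}.
{A, B, D}⁺: ABD→CE adds C, E → {A, B, C, D, E}. Minimal: {B, D}⁺ = {B, D}; {A, D}⁺ = {A, D}; {A, B}⁺ = {A, B} — none reach the full schema.
{B, D, E}⁺: BDE→AC adds A, C → {A, B, C, D, E}. Minimal: {D, E}⁺ = {D, E}; {B, E}⁺ = {B, E}; {B, D}⁺ = {B, D} — none reach the full schema.
Any other superkey contains one of these as a subset, so there are no further candidate keys.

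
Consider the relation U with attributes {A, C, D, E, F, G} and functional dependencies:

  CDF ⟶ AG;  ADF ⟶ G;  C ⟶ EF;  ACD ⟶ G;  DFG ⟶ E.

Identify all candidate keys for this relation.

{C, D}

Attributes C, D never appear on any right-hand side, so every candidate key must contain {C, D}.
{C, D}⁺ = {A, C, D, E, F, G}, which is all of the schema, so {C, D} is the only candidate key.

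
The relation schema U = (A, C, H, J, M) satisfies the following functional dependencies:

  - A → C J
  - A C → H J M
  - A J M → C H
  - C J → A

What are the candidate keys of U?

{A}⁺: A→CJ adds C, J; AC→HJM adds H, M → {A, C, H, J, M}.
{C, J}⁺: CJ→A adds A; AC→HJM adds H, M → {A, C, H, J, M}. Minimal: {J}⁺ = {J}; {C}⁺ = {C} — none reach the full schema.
Any other superkey contains one of these as a subset, so there are no further candidate keys.

{A}; {C, J}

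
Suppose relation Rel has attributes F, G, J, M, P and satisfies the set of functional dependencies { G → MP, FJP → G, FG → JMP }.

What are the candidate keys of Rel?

Attribute F never appears on the right-hand side of any dependency, so F must belong to every candidate key.
{F}⁺ = {F}, which is not all of the schema, so we must add further attributes.
{F, G}⁺: G→MP adds M, P; FG→JMP adds J → {F, G, J, M, P}.
{F, J, P}⁺: FJP→G adds G; FG→JMP adds M → {F, G, J, M, P}.

FG, FJP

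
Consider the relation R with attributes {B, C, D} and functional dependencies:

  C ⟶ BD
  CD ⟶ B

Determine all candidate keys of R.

Attribute C never appears on the right-hand side of any dependency, so C must belong to every candidate key.
{C}⁺ = {B, C, D}, which is all of the schema, so {C} is the only candidate key.

{C}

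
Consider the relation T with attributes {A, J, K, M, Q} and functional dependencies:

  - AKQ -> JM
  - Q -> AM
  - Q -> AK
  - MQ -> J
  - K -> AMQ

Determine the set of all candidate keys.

K, Q

{K}⁺: K→AMQ adds A, M, Q; AKQ→JM adds J → {A, J, K, M, Q}.
{Q}⁺: Q→AM adds A, M; Q→AK adds K; MQ→J adds J → {A, J, K, M, Q}.
Any other superkey contains one of these as a subset, so there are no further candidate keys.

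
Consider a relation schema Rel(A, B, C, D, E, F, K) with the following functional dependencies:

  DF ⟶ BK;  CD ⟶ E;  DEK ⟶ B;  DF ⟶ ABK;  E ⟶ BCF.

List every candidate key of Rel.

Attribute D never appears on the right-hand side of any dependency, so D must belong to every candidate key.
{D}⁺ = {D}, which is not all of the schema, so we must add further attributes.
{C, D}⁺: CD→E adds E; E→BCF adds B, F; DF→BK adds K; DF→ABK adds A → {A, B, C, D, E, F, K}. Minimal: {D}⁺ = {D}; {C}⁺ = {C} — none reach the full schema.
{D, E}⁺: E→BCF adds B, C, F; DF→BK adds K; DF→ABK adds A → {A, B, C, D, E, F, K}. Minimal: {E}⁺ = {B, C, E, F}; {D}⁺ = {D} — none reach the full schema.
Any other superkey contains one of these as a subset, so there are no further candidate keys.

{C, D}, {D, E}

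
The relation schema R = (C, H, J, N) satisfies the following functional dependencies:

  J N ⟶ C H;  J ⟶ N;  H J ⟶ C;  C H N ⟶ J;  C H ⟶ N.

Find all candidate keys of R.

{J}, {C, H}

{J}⁺: J→N adds N; JN→CH adds C, H → {C, H, J, N}.
{C, H}⁺: CH→N adds N; CHN→J adds J → {C, H, J, N}. Minimal: {H}⁺ = {H}; {C}⁺ = {C} — none reach the full schema.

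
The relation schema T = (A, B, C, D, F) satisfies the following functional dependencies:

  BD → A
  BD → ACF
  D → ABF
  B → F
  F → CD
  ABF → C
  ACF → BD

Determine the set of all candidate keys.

(B), (D), (F)

{B}⁺: B→F adds F; F→CD adds C, D; BD→A adds A → {A, B, C, D, F}.
{D}⁺: D→ABF adds A, B, F; F→CD adds C → {A, B, C, D, F}.
{F}⁺: F→CD adds C, D; D→ABF adds A, B → {A, B, C, D, F}.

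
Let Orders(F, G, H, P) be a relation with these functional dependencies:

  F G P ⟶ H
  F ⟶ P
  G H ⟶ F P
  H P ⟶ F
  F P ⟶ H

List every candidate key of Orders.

{F, G}, {G, H}

{F, G}⁺: F→P adds P; FP→H adds H → {F, G, H, P}.
{G, H}⁺: GH→FP adds F, P → {F, G, H, P}.
Any other superkey contains one of these as a subset, so there are no further candidate keys.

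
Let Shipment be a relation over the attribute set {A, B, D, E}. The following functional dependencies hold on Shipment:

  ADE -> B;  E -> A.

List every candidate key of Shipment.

DE

Attributes D, E never appear on any right-hand side, so every candidate key must contain {D, E}.
{D, E}⁺ = {A, B, D, E}, which is all of the schema, so {D, E} is the only candidate key.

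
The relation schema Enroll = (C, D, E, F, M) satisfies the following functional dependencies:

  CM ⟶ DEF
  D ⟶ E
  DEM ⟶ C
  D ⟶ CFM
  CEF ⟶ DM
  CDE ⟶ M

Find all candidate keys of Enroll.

(D), (C, M), (C, E, F)

{D}⁺: D→E adds E; D→CFM adds C, F, M → {C, D, E, F, M}.
{C, M}⁺: CM→DEF adds D, E, F → {C, D, E, F, M}. Minimal: {M}⁺ = {M}; {C}⁺ = {C} — none reach the full schema.
{C, E, F}⁺: CEF→DM adds D, M → {C, D, E, F, M}. Minimal: {E, F}⁺ = {E, F}; {C, F}⁺ = {C, F}; {C, E}⁺ = {C, E} — none reach the full schema.
Any other superkey contains one of these as a subset, so there are no further candidate keys.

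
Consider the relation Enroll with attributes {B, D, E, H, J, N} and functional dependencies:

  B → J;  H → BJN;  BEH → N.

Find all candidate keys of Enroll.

(D, E, H)

{D, E, H}⁺: H→BJN adds B, J, N → {B, D, E, H, J, N}.
No other minimal superkey exists.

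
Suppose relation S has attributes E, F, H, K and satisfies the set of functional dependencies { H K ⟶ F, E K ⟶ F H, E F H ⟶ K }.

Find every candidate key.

(E, K), (E, F, H)

Attribute E never appears on the right-hand side of any dependency, so E must belong to every candidate key.
{E}⁺ = {E}, which is not all of the schema, so we must add further attributes.
{E, K}⁺: EK→FH adds F, H → {E, F, H, K}. Minimal: {K}⁺ = {K}; {E}⁺ = {E} — none reach the full schema.
{E, F, H}⁺: EFH→K adds K → {E, F, H, K}. Minimal: {F, H}⁺ = {F, H}; {E, H}⁺ = {E, H}; {E, F}⁺ = {E, F} — none reach the full schema.
Any other superkey contains one of these as a subset, so there are no further candidate keys.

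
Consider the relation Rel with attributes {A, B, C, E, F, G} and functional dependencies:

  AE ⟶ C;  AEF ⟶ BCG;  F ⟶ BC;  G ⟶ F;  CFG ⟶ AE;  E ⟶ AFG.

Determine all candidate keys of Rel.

(E), (G)

{E}⁺: E→AFG adds A, F, G; AE→C adds C; AEF→BCG adds B → {A, B, C, E, F, G}.
{G}⁺: G→F adds F; F→BC adds B, C; CFG→AE adds A, E → {A, B, C, E, F, G}.
Any other superkey contains one of these as a subset, so there are no further candidate keys.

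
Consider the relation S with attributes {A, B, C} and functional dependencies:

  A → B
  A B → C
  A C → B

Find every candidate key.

Attribute A never appears on the right-hand side of any dependency, so A must belong to every candidate key.
{A}⁺ = {A, B, C}, which is all of the schema, so {A} is the only candidate key.

{A}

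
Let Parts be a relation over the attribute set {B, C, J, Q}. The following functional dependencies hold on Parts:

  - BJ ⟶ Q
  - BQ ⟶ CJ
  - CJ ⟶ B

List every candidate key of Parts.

{B, J}, {B, Q}, {C, J}

{B, J}⁺: BJ→Q adds Q; BQ→CJ adds C → {B, C, J, Q}. Minimal: {J}⁺ = {J}; {B}⁺ = {B} — none reach the full schema.
{B, Q}⁺: BQ→CJ adds C, J → {B, C, J, Q}. Minimal: {Q}⁺ = {Q}; {B}⁺ = {B} — none reach the full schema.
{C, J}⁺: CJ→B adds B; BJ→Q adds Q → {B, C, J, Q}. Minimal: {J}⁺ = {J}; {C}⁺ = {C} — none reach the full schema.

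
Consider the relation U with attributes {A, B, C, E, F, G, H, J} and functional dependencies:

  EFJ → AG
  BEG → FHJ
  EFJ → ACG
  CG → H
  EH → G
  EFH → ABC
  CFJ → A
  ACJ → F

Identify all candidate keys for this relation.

{B, E, G}; {B, E, H}; {E, F, H}; {E, F, J}; {A, C, E, J}; {C, E, F, G}

Attribute E never appears on the right-hand side of any dependency, so E must belong to every candidate key.
{E}⁺ = {E}, which is not all of the schema, so we must add further attributes.
{B, E, G}⁺: BEG→FHJ adds F, H, J; EFJ→ACG adds A, C → {A, B, C, E, F, G, H, J}. Minimal: {E, G}⁺ = {E, G}; {B, G}⁺ = {B, G}; {B, E}⁺ = {B, E} — none reach the full schema.
{B, E, H}⁺: EH→G adds G; BEG→FHJ adds F, J; EFJ→ACG adds A, C → {A, B, C, E, F, G, H, J}. Minimal: {E, H}⁺ = {E, G, H}; {B, H}⁺ = {B, H}; {B, E}⁺ = {B, E} — none reach the full schema.
{E, F, H}⁺: EH→G adds G; EFH→ABC adds A, B, C; BEG→FHJ adds J → {A, B, C, E, F, G, H, J}. Minimal: {F, H}⁺ = {F, H}; {E, H}⁺ = {E, G, H}; {E, F}⁺ = {E, F} — none reach the full schema.
{E, F, J}⁺: EFJ→AG adds A, G; EFJ→ACG adds C; CG→H adds H; EFH→ABC adds B → {A, B, C, E, F, G, H, J}. Minimal: {F, J}⁺ = {F, J}; {E, J}⁺ = {E, J}; {E, F}⁺ = {E, F} — none reach the full schema.
{A, C, E, J}⁺: ACJ→F adds F; EFJ→AG adds G; CG→H adds H; EFH→ABC adds B → {A, B, C, E, F, G, H, J}. Minimal: {C, E, J}⁺ = {C, E, J}; {A, E, J}⁺ = {A, E, J}; {A, C, J}⁺ = {A, C, F, J}; … — none reach the full schema.
{C, E, F, G}⁺: CG→H adds H; EFH→ABC adds A, B; BEG→FHJ adds J → {A, B, C, E, F, G, H, J}. Minimal: {E, F, G}⁺ = {E, F, G}; {C, F, G}⁺ = {C, F, G, H}; {C, E, G}⁺ = {C, E, G, H}; … — none reach the full schema.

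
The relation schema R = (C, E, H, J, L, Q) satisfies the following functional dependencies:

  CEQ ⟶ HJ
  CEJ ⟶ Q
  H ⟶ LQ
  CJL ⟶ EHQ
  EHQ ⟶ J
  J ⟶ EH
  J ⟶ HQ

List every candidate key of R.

Attribute C never appears on the right-hand side of any dependency, so C must belong to every candidate key.
{C}⁺ = {C}, which is not all of the schema, so we must add further attributes.
{C, J}⁺: J→EH adds E, H; J→HQ adds Q; H→LQ adds L → {C, E, H, J, L, Q}. Minimal: {J}⁺ = {E, H, J, L, Q}; {C}⁺ = {C} — none reach the full schema.
{C, E, H}⁺: H→LQ adds L, Q; EHQ→J adds J → {C, E, H, J, L, Q}. Minimal: {E, H}⁺ = {E, H, J, L, Q}; {C, H}⁺ = {C, H, L, Q}; {C, E}⁺ = {C, E} — none reach the full schema.
{C, E, Q}⁺: CEQ→HJ adds H, J; H→LQ adds L → {C, E, H, J, L, Q}. Minimal: {E, Q}⁺ = {E, Q}; {C, Q}⁺ = {C, Q}; {C, E}⁺ = {C, E} — none reach the full schema.
Any other superkey contains one of these as a subset, so there are no further candidate keys.

{C, J}, {C, E, H}, {C, E, Q}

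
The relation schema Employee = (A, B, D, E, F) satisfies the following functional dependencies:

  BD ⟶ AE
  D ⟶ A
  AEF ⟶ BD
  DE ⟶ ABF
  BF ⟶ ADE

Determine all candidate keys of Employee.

BD; BF; DE; AEF

{B, D}⁺: BD→AE adds A, E; DE→ABF adds F → {A, B, D, E, F}. Minimal: {D}⁺ = {A, D}; {B}⁺ = {B} — none reach the full schema.
{B, F}⁺: BF→ADE adds A, D, E → {A, B, D, E, F}. Minimal: {F}⁺ = {F}; {B}⁺ = {B} — none reach the full schema.
{D, E}⁺: D→A adds A; DE→ABF adds B, F → {A, B, D, E, F}. Minimal: {E}⁺ = {E}; {D}⁺ = {A, D} — none reach the full schema.
{A, E, F}⁺: AEF→BD adds B, D → {A, B, D, E, F}. Minimal: {E, F}⁺ = {E, F}; {A, F}⁺ = {A, F}; {A, E}⁺ = {A, E} — none reach the full schema.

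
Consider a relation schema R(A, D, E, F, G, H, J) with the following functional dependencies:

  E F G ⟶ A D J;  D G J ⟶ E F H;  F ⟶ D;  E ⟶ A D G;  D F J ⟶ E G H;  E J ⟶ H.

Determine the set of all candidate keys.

EF, EJ, FJ, DGJ

{E, F}⁺: F→D adds D; E→ADG adds A, G; EFG→ADJ adds J; DGJ→EFH adds H → {A, D, E, F, G, H, J}. Minimal: {F}⁺ = {D, F}; {E}⁺ = {A, D, E, G} — none reach the full schema.
{E, J}⁺: E→ADG adds A, D, G; EJ→H adds H; DGJ→EFH adds F → {A, D, E, F, G, H, J}. Minimal: {J}⁺ = {J}; {E}⁺ = {A, D, E, G} — none reach the full schema.
{F, J}⁺: F→D adds D; DFJ→EGH adds E, G, H; EFG→ADJ adds A → {A, D, E, F, G, H, J}. Minimal: {J}⁺ = {J}; {F}⁺ = {D, F} — none reach the full schema.
{D, G, J}⁺: DGJ→EFH adds E, F, H; E→ADG adds A → {A, D, E, F, G, H, J}. Minimal: {G, J}⁺ = {G, J}; {D, J}⁺ = {D, J}; {D, G}⁺ = {D, G} — none reach the full schema.
Any other superkey contains one of these as a subset, so there are no further candidate keys.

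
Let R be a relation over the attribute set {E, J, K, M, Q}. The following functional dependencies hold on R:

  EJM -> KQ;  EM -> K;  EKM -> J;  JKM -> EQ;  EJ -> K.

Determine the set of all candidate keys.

EM, JKM

{E, M}⁺: EM→K adds K; EKM→J adds J; JKM→EQ adds Q → {E, J, K, M, Q}. Minimal: {M}⁺ = {M}; {E}⁺ = {E} — none reach the full schema.
{J, K, M}⁺: JKM→EQ adds E, Q → {E, J, K, M, Q}. Minimal: {K, M}⁺ = {K, M}; {J, M}⁺ = {J, M}; {J, K}⁺ = {J, K} — none reach the full schema.
Any other superkey contains one of these as a subset, so there are no further candidate keys.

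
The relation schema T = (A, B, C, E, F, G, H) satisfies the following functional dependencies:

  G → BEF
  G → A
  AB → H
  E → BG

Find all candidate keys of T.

{C, E}⁺: E→BG adds B, G; G→BEF adds F; G→A adds A; AB→H adds H → {A, B, C, E, F, G, H}. Minimal: {E}⁺ = {A, B, E, F, G, H}; {C}⁺ = {C} — none reach the full schema.
{C, G}⁺: G→BEF adds B, E, F; G→A adds A; AB→H adds H → {A, B, C, E, F, G, H}. Minimal: {G}⁺ = {A, B, E, F, G, H}; {C}⁺ = {C} — none reach the full schema.
Any other superkey contains one of these as a subset, so there are no further candidate keys.

(C, E), (C, G)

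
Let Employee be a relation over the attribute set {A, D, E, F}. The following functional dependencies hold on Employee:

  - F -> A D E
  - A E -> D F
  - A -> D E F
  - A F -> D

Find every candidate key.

{A}, {F}

{A}⁺: A→DEF adds D, E, F → {A, D, E, F}.
{F}⁺: F→ADE adds A, D, E → {A, D, E, F}.
Any other superkey contains one of these as a subset, so there are no further candidate keys.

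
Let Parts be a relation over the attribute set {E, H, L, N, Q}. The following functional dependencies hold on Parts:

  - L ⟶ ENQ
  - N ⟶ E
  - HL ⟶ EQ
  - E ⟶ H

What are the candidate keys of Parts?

{L}

Attribute L never appears on the right-hand side of any dependency, so L must belong to every candidate key.
{L}⁺ = {E, H, L, N, Q}, which is all of the schema, so {L} is the only candidate key.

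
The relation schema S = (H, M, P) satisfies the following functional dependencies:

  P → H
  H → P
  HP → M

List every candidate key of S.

(H), (P)

{H}⁺: H→P adds P; HP→M adds M → {H, M, P}.
{P}⁺: P→H adds H; HP→M adds M → {H, M, P}.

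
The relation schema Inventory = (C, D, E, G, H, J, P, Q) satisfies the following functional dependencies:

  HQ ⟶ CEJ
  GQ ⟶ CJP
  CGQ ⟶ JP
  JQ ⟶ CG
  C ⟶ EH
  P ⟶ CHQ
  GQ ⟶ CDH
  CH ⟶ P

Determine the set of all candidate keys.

{C}⁺: C→EH adds E, H; CH→P adds P; P→CHQ adds Q; HQ→CEJ adds J; JQ→CG adds G; GQ→CDH adds D → {C, D, E, G, H, J, P, Q}.
{P}⁺: P→CHQ adds C, H, Q; HQ→CEJ adds E, J; JQ→CG adds G; GQ→CDH adds D → {C, D, E, G, H, J, P, Q}.
{G, Q}⁺: GQ→CJP adds C, J, P; C→EH adds E, H; GQ→CDH adds D → {C, D, E, G, H, J, P, Q}. Minimal: {Q}⁺ = {Q}; {G}⁺ = {G} — none reach the full schema.
{H, Q}⁺: HQ→CEJ adds C, E, J; JQ→CG adds G; GQ→CDH adds D; CH→P adds P → {C, D, E, G, H, J, P, Q}. Minimal: {Q}⁺ = {Q}; {H}⁺ = {H} — none reach the full schema.
{J, Q}⁺: JQ→CG adds C, G; C→EH adds E, H; GQ→CDH adds D; CH→P adds P → {C, D, E, G, H, J, P, Q}. Minimal: {Q}⁺ = {Q}; {J}⁺ = {J} — none reach the full schema.

{C}, {P}, {G, Q}, {H, Q}, {J, Q}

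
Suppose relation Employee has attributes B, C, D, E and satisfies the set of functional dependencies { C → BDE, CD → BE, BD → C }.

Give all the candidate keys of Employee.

{C}; {B, D}

{C}⁺: C→BDE adds B, D, E → {B, C, D, E}.
{B, D}⁺: BD→C adds C; C→BDE adds E → {B, C, D, E}.
Any other superkey contains one of these as a subset, so there are no further candidate keys.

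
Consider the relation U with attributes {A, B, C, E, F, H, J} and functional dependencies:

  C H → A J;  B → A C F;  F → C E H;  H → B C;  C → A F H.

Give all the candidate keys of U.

{B}⁺: B→ACF adds A, C, F; F→CEH adds E, H; CH→AJ adds J → {A, B, C, E, F, H, J}.
{C}⁺: C→AFH adds A, F, H; CH→AJ adds J; F→CEH adds E; H→BC adds B → {A, B, C, E, F, H, J}.
{F}⁺: F→CEH adds C, E, H; H→BC adds B; C→AFH adds A; CH→AJ adds J → {A, B, C, E, F, H, J}.
{H}⁺: H→BC adds B, C; C→AFH adds A, F; CH→AJ adds J; F→CEH adds E → {A, B, C, E, F, H, J}.

{B}, {C}, {F}, {H}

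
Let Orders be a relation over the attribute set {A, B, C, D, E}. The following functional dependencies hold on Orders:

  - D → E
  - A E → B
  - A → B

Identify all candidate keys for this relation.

{A, C, D}

{A, C, D}⁺: D→E adds E; AE→B adds B → {A, B, C, D, E}.
No other minimal superkey exists.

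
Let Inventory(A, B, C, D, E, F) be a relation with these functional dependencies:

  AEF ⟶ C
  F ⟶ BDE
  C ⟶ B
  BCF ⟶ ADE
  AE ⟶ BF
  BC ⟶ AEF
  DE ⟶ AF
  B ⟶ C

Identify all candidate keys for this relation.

{B}⁺: B→C adds C; BC→AEF adds A, E, F; F→BDE adds D → {A, B, C, D, E, F}.
{C}⁺: C→B adds B; BC→AEF adds A, E, F; F→BDE adds D → {A, B, C, D, E, F}.
{F}⁺: F→BDE adds B, D, E; DE→AF adds A; B→C adds C → {A, B, C, D, E, F}.
{A, E}⁺: AE→BF adds B, F; B→C adds C; F→BDE adds D → {A, B, C, D, E, F}.
{D, E}⁺: DE→AF adds A, F; AEF→C adds C; F→BDE adds B → {A, B, C, D, E, F}.

{B}, {C}, {F}, {A, E}, {D, E}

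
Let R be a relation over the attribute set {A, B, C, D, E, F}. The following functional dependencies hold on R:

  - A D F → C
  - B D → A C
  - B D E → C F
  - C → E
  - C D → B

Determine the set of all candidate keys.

Attribute D never appears on the right-hand side of any dependency, so D must belong to every candidate key.
{D}⁺ = {D}, which is not all of the schema, so we must add further attributes.
{B, D}⁺: BD→AC adds A, C; C→E adds E; BDE→CF adds F → {A, B, C, D, E, F}.
{C, D}⁺: C→E adds E; CD→B adds B; BD→AC adds A; BDE→CF adds F → {A, B, C, D, E, F}.
{A, D, F}⁺: ADF→C adds C; C→E adds E; CD→B adds B → {A, B, C, D, E, F}.
Any other superkey contains one of these as a subset, so there are no further candidate keys.

{B, D}, {C, D}, {A, D, F}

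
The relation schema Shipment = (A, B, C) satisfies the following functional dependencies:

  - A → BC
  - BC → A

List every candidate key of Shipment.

A, BC

{A}⁺: A→BC adds B, C → {A, B, C}.
{B, C}⁺: BC→A adds A → {A, B, C}.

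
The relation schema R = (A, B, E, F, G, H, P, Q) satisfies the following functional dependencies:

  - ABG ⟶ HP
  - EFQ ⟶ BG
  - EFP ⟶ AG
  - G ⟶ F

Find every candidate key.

{A, E, F, Q}, {A, E, G, Q}, {E, F, P, Q}, {E, G, P, Q}

Attributes E, Q never appear on any right-hand side, so every candidate key must contain {E, Q}.
{E, Q}⁺ = {E, Q}, which is not all of the schema, so we must add further attributes.
{A, E, F, Q}⁺: EFQ→BG adds B, G; ABG→HP adds H, P → {A, B, E, F, G, H, P, Q}. Minimal: {E, F, Q}⁺ = {B, E, F, G, Q}; {A, F, Q}⁺ = {A, F, Q}; {A, E, Q}⁺ = {A, E, Q}; … — none reach the full schema.
{A, E, G, Q}⁺: G→F adds F; EFQ→BG adds B; ABG→HP adds H, P → {A, B, E, F, G, H, P, Q}. Minimal: {E, G, Q}⁺ = {B, E, F, G, Q}; {A, G, Q}⁺ = {A, F, G, Q}; {A, E, Q}⁺ = {A, E, Q}; … — none reach the full schema.
{E, F, P, Q}⁺: EFQ→BG adds B, G; EFP→AG adds A; ABG→HP adds H → {A, B, E, F, G, H, P, Q}. Minimal: {F, P, Q}⁺ = {F, P, Q}; {E, P, Q}⁺ = {E, P, Q}; {E, F, Q}⁺ = {B, E, F, G, Q}; … — none reach the full schema.
{E, G, P, Q}⁺: G→F adds F; EFQ→BG adds B; EFP→AG adds A; ABG→HP adds H → {A, B, E, F, G, H, P, Q}. Minimal: {G, P, Q}⁺ = {F, G, P, Q}; {E, P, Q}⁺ = {E, P, Q}; {E, G, Q}⁺ = {B, E, F, G, Q}; … — none reach the full schema.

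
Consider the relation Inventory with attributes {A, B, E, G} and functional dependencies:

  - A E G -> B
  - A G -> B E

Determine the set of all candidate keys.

{A, G}⁺: AG→BE adds B, E → {A, B, E, G}.

{A, G}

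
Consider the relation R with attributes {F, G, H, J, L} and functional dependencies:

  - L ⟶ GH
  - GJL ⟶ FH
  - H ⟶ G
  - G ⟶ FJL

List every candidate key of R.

{G}, {H}, {L}

{G}⁺: G→FJL adds F, J, L; L→GH adds H → {F, G, H, J, L}.
{H}⁺: H→G adds G; G→FJL adds F, J, L → {F, G, H, J, L}.
{L}⁺: L→GH adds G, H; G→FJL adds F, J → {F, G, H, J, L}.
Any other superkey contains one of these as a subset, so there are no further candidate keys.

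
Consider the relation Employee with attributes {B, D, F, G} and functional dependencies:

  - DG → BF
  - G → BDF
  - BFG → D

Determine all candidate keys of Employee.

Attribute G never appears on the right-hand side of any dependency, so G must belong to every candidate key.
{G}⁺ = {B, D, F, G}, which is all of the schema, so {G} is the only candidate key.

G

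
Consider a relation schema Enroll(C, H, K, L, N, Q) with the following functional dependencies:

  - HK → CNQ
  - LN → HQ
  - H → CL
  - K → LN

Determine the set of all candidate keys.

(K)

Attribute K never appears on the right-hand side of any dependency, so K must belong to every candidate key.
{K}⁺ = {C, H, K, L, N, Q}, which is all of the schema, so {K} is the only candidate key.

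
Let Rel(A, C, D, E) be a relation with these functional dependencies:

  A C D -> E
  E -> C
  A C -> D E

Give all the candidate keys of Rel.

Attribute A never appears on the right-hand side of any dependency, so A must belong to every candidate key.
{A}⁺ = {A}, which is not all of the schema, so we must add further attributes.
{A, C}⁺: AC→DE adds D, E → {A, C, D, E}.
{A, E}⁺: E→C adds C; AC→DE adds D → {A, C, D, E}.

(A, C), (A, E)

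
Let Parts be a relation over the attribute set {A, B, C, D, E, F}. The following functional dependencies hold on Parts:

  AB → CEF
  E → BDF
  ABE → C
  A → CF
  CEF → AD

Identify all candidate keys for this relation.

AB, AE, CE

{A, B}⁺: AB→CEF adds C, E, F; E→BDF adds D → {A, B, C, D, E, F}. Minimal: {B}⁺ = {B}; {A}⁺ = {A, C, F} — none reach the full schema.
{A, E}⁺: E→BDF adds B, D, F; ABE→C adds C → {A, B, C, D, E, F}. Minimal: {E}⁺ = {B, D, E, F}; {A}⁺ = {A, C, F} — none reach the full schema.
{C, E}⁺: E→BDF adds B, D, F; CEF→AD adds A → {A, B, C, D, E, F}. Minimal: {E}⁺ = {B, D, E, F}; {C}⁺ = {C} — none reach the full schema.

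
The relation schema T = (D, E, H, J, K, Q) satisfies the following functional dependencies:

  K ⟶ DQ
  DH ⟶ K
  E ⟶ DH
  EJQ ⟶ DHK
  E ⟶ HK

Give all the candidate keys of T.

EJ

Attributes E, J never appear on any right-hand side, so every candidate key must contain {E, J}.
{E, J}⁺ = {D, E, H, J, K, Q}, which is all of the schema, so {E, J} is the only candidate key.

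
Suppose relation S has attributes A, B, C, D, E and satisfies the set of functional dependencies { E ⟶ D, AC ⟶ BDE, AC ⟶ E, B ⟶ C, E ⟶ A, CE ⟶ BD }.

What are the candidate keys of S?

{A, B}⁺: B→C adds C; AC→BDE adds D, E → {A, B, C, D, E}.
{A, C}⁺: AC→BDE adds B, D, E → {A, B, C, D, E}.
{B, E}⁺: E→D adds D; B→C adds C; E→A adds A → {A, B, C, D, E}.
{C, E}⁺: E→D adds D; E→A adds A; CE→BD adds B → {A, B, C, D, E}.

AB, AC, BE, CE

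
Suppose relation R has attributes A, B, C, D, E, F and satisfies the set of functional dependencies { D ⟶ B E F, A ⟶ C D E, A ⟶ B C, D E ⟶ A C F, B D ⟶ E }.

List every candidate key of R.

{A}⁺: A→CDE adds C, D, E; A→BC adds B; DE→ACF adds F → {A, B, C, D, E, F}.
{D}⁺: D→BEF adds B, E, F; DE→ACF adds A, C → {A, B, C, D, E, F}.
Any other superkey contains one of these as a subset, so there are no further candidate keys.

A, D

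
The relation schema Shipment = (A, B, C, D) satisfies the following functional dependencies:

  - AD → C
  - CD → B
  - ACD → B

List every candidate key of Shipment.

Attributes A, D never appear on any right-hand side, so every candidate key must contain {A, D}.
{A, D}⁺ = {A, B, C, D}, which is all of the schema, so {A, D} is the only candidate key.

{A, D}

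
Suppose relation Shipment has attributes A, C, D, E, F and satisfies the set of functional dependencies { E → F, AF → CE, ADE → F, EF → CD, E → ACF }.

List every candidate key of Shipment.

{E}⁺: E→F adds F; EF→CD adds C, D; E→ACF adds A → {A, C, D, E, F}.
{A, F}⁺: AF→CE adds C, E; EF→CD adds D → {A, C, D, E, F}. Minimal: {F}⁺ = {F}; {A}⁺ = {A} — none reach the full schema.

{E}, {A, F}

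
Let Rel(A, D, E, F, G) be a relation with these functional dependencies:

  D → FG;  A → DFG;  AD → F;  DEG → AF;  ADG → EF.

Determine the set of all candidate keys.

{A}⁺: A→DFG adds D, F, G; ADG→EF adds E → {A, D, E, F, G}.
{D, E}⁺: D→FG adds F, G; DEG→AF adds A → {A, D, E, F, G}.
Any other superkey contains one of these as a subset, so there are no further candidate keys.

(A); (D, E)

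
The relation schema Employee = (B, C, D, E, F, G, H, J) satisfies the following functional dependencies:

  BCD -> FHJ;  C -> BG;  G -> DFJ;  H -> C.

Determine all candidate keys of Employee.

{C, E}⁺: C→BG adds B, G; G→DFJ adds D, F, J; BCD→FHJ adds H → {B, C, D, E, F, G, H, J}. Minimal: {E}⁺ = {E}; {C}⁺ = {B, C, D, F, G, H, J} — none reach the full schema.
{E, H}⁺: H→C adds C; C→BG adds B, G; G→DFJ adds D, F, J → {B, C, D, E, F, G, H, J}. Minimal: {H}⁺ = {B, C, D, F, G, H, J}; {E}⁺ = {E} — none reach the full schema.
Any other superkey contains one of these as a subset, so there are no further candidate keys.

CE, EH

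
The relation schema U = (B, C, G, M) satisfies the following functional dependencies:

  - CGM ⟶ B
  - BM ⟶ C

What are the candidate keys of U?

BGM, CGM

Attributes G, M never appear on any right-hand side, so every candidate key must contain {G, M}.
{G, M}⁺ = {G, M}, which is not all of the schema, so we must add further attributes.
{B, G, M}⁺: BM→C adds C → {B, C, G, M}. Minimal: {G, M}⁺ = {G, M}; {B, M}⁺ = {B, C, M}; {B, G}⁺ = {B, G} — none reach the full schema.
{C, G, M}⁺: CGM→B adds B → {B, C, G, M}. Minimal: {G, M}⁺ = {G, M}; {C, M}⁺ = {C, M}; {C, G}⁺ = {C, G} — none reach the full schema.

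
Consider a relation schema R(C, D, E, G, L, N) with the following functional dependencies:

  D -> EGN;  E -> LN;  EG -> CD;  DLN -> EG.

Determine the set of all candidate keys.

D; EG

{D}⁺: D→EGN adds E, G, N; E→LN adds L; EG→CD adds C → {C, D, E, G, L, N}.
{E, G}⁺: E→LN adds L, N; EG→CD adds C, D → {C, D, E, G, L, N}. Minimal: {G}⁺ = {G}; {E}⁺ = {E, L, N} — none reach the full schema.
Any other superkey contains one of these as a subset, so there are no further candidate keys.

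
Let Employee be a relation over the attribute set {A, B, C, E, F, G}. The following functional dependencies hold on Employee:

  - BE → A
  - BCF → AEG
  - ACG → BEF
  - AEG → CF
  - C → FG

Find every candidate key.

{A, C}, {B, C}, {A, E, G}, {B, E, G}

{A, C}⁺: C→FG adds F, G; ACG→BEF adds B, E → {A, B, C, E, F, G}.
{B, C}⁺: C→FG adds F, G; BCF→AEG adds A, E → {A, B, C, E, F, G}.
{A, E, G}⁺: AEG→CF adds C, F; ACG→BEF adds B → {A, B, C, E, F, G}.
{B, E, G}⁺: BE→A adds A; AEG→CF adds C, F → {A, B, C, E, F, G}.
Any other superkey contains one of these as a subset, so there are no further candidate keys.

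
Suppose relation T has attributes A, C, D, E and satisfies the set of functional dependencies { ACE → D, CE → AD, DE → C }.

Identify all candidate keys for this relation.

{C, E}; {D, E}

Attribute E never appears on the right-hand side of any dependency, so E must belong to every candidate key.
{E}⁺ = {E}, which is not all of the schema, so we must add further attributes.
{C, E}⁺: CE→AD adds A, D → {A, C, D, E}. Minimal: {E}⁺ = {E}; {C}⁺ = {C} — none reach the full schema.
{D, E}⁺: DE→C adds C; CE→AD adds A → {A, C, D, E}. Minimal: {E}⁺ = {E}; {D}⁺ = {D} — none reach the full schema.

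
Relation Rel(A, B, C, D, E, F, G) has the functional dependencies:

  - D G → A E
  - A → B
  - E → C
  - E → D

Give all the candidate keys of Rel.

Attributes F, G never appear on any right-hand side, so every candidate key must contain {F, G}.
{F, G}⁺ = {F, G}, which is not all of the schema, so we must add further attributes.
{D, F, G}⁺: DG→AE adds A, E; A→B adds B; E→C adds C → {A, B, C, D, E, F, G}.
{E, F, G}⁺: E→C adds C; E→D adds D; DG→AE adds A; A→B adds B → {A, B, C, D, E, F, G}.

{D, F, G}, {E, F, G}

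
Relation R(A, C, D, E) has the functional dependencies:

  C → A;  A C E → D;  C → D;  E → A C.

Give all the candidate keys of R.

(E)

Attribute E never appears on the right-hand side of any dependency, so E must belong to every candidate key.
{E}⁺ = {A, C, D, E}, which is all of the schema, so {E} is the only candidate key.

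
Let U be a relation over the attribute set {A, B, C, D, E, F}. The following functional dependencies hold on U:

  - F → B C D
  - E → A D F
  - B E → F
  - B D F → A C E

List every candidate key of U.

{E}⁺: E→ADF adds A, D, F; F→BCD adds B, C → {A, B, C, D, E, F}.
{F}⁺: F→BCD adds B, C, D; BDF→ACE adds A, E → {A, B, C, D, E, F}.
Any other superkey contains one of these as a subset, so there are no further candidate keys.

{E}, {F}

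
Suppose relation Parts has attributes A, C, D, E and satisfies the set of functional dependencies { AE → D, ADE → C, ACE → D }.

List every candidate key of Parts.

Attributes A, E never appear on any right-hand side, so every candidate key must contain {A, E}.
{A, E}⁺ = {A, C, D, E}, which is all of the schema, so {A, E} is the only candidate key.

AE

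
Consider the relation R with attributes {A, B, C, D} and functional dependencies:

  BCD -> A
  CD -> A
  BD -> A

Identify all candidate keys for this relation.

Attributes B, C, D never appear on any right-hand side, so every candidate key must contain {B, C, D}.
{B, C, D}⁺ = {A, B, C, D}, which is all of the schema, so {B, C, D} is the only candidate key.

(B, C, D)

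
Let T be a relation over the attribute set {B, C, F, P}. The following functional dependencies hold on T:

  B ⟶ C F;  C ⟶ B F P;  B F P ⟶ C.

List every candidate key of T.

{B}⁺: B→CF adds C, F; C→BFP adds P → {B, C, F, P}.
{C}⁺: C→BFP adds B, F, P → {B, C, F, P}.
Any other superkey contains one of these as a subset, so there are no further candidate keys.

{B}; {C}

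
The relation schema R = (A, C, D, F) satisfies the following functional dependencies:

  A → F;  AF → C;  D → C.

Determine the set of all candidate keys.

Attributes A, D never appear on any right-hand side, so every candidate key must contain {A, D}.
{A, D}⁺ = {A, C, D, F}, which is all of the schema, so {A, D} is the only candidate key.

{A, D}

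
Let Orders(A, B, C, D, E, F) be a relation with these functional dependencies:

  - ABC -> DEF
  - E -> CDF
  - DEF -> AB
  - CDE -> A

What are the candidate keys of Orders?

E, ABC

{E}⁺: E→CDF adds C, D, F; DEF→AB adds A, B → {A, B, C, D, E, F}.
{A, B, C}⁺: ABC→DEF adds D, E, F → {A, B, C, D, E, F}.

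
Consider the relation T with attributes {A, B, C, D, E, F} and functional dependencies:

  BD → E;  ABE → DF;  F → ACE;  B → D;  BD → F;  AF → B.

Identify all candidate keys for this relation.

{B}⁺: B→D adds D; BD→F adds F; BD→E adds E; F→ACE adds A, C → {A, B, C, D, E, F}.
{F}⁺: F→ACE adds A, C, E; AF→B adds B; ABE→DF adds D → {A, B, C, D, E, F}.

{B}; {F}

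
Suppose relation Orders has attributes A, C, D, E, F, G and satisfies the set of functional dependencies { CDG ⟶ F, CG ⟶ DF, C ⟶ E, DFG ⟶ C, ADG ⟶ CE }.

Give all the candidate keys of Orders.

Attributes A, G never appear on any right-hand side, so every candidate key must contain {A, G}.
{A, G}⁺ = {A, G}, which is not all of the schema, so we must add further attributes.
{A, C, G}⁺: CG→DF adds D, F; C→E adds E → {A, C, D, E, F, G}.
{A, D, G}⁺: ADG→CE adds C, E; CDG→F adds F → {A, C, D, E, F, G}.

{A, C, G}, {A, D, G}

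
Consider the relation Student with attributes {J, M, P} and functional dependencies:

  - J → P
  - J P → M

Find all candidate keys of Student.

{J}⁺: J→P adds P; JP→M adds M → {J, M, P}.

(J)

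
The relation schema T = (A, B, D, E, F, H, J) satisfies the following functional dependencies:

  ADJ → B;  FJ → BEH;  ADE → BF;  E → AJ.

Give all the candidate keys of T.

(D, E), (D, F, J)

Attribute D never appears on the right-hand side of any dependency, so D must belong to every candidate key.
{D}⁺ = {D}, which is not all of the schema, so we must add further attributes.
{D, E}⁺: E→AJ adds A, J; ADJ→B adds B; ADE→BF adds F; FJ→BEH adds H → {A, B, D, E, F, H, J}.
{D, F, J}⁺: FJ→BEH adds B, E, H; E→AJ adds A → {A, B, D, E, F, H, J}.
Any other superkey contains one of these as a subset, so there are no further candidate keys.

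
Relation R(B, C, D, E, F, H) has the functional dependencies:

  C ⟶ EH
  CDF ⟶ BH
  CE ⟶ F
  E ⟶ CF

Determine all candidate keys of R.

{C, D}; {D, E}

Attribute D never appears on the right-hand side of any dependency, so D must belong to every candidate key.
{D}⁺ = {D}, which is not all of the schema, so we must add further attributes.
{C, D}⁺: C→EH adds E, H; CE→F adds F; CDF→BH adds B → {B, C, D, E, F, H}. Minimal: {D}⁺ = {D}; {C}⁺ = {C, E, F, H} — none reach the full schema.
{D, E}⁺: E→CF adds C, F; C→EH adds H; CDF→BH adds B → {B, C, D, E, F, H}. Minimal: {E}⁺ = {C, E, F, H}; {D}⁺ = {D} — none reach the full schema.
Any other superkey contains one of these as a subset, so there are no further candidate keys.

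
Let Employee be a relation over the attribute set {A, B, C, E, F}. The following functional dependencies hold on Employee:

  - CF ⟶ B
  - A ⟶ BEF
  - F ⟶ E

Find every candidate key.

Attributes A, C never appear on any right-hand side, so every candidate key must contain {A, C}.
{A, C}⁺ = {A, B, C, E, F}, which is all of the schema, so {A, C} is the only candidate key.

{A, C}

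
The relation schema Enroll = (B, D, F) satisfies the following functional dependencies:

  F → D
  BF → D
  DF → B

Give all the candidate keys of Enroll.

{F}

Attribute F never appears on the right-hand side of any dependency, so F must belong to every candidate key.
{F}⁺ = {B, D, F}, which is all of the schema, so {F} is the only candidate key.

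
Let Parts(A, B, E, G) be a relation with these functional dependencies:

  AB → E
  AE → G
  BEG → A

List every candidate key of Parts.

AB, BEG

Attribute B never appears on the right-hand side of any dependency, so B must belong to every candidate key.
{B}⁺ = {B}, which is not all of the schema, so we must add further attributes.
{A, B}⁺: AB→E adds E; AE→G adds G → {A, B, E, G}. Minimal: {B}⁺ = {B}; {A}⁺ = {A} — none reach the full schema.
{B, E, G}⁺: BEG→A adds A → {A, B, E, G}. Minimal: {E, G}⁺ = {E, G}; {B, G}⁺ = {B, G}; {B, E}⁺ = {B, E} — none reach the full schema.
Any other superkey contains one of these as a subset, so there are no further candidate keys.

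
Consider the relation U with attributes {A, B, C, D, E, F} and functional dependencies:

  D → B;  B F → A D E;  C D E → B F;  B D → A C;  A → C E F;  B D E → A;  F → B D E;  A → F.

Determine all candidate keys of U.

{A}⁺: A→CEF adds C, E, F; F→BDE adds B, D → {A, B, C, D, E, F}.
{D}⁺: D→B adds B; BD→AC adds A, C; A→CEF adds E, F → {A, B, C, D, E, F}.
{F}⁺: F→BDE adds B, D, E; BF→ADE adds A; BD→AC adds C → {A, B, C, D, E, F}.

A; D; F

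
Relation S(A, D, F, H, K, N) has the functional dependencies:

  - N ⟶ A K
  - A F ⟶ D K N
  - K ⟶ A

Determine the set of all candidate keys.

Attributes F, H never appear on any right-hand side, so every candidate key must contain {F, H}.
{F, H}⁺ = {F, H}, which is not all of the schema, so we must add further attributes.
{A, F, H}⁺: AF→DKN adds D, K, N → {A, D, F, H, K, N}. Minimal: {F, H}⁺ = {F, H}; {A, H}⁺ = {A, H}; {A, F}⁺ = {A, D, F, K, N} — none reach the full schema.
{F, H, K}⁺: K→A adds A; AF→DKN adds D, N → {A, D, F, H, K, N}. Minimal: {H, K}⁺ = {A, H, K}; {F, K}⁺ = {A, D, F, K, N}; {F, H}⁺ = {F, H} — none reach the full schema.
{F, H, N}⁺: N→AK adds A, K; AF→DKN adds D → {A, D, F, H, K, N}. Minimal: {H, N}⁺ = {A, H, K, N}; {F, N}⁺ = {A, D, F, K, N}; {F, H}⁺ = {F, H} — none reach the full schema.
Any other superkey contains one of these as a subset, so there are no further candidate keys.

AFH, FHK, FHN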